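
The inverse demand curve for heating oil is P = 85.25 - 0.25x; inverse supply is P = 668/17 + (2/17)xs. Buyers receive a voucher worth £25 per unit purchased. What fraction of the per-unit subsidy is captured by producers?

Pre-subsidy: 85.25 - 0.25x = 668/17 + (2/17)x gives x* = 125 and P* = 54.
With the rebate, buyers effectively pay Pb = Ps − 25, where Ps is the price sellers receive.
On the curves, Pb = 85.25 - 0.25x and Ps = 668/17 + (2/17)x; the wedge Ps − Pb = 25 gives 668/17 + (2/17)x − (85.25 - 0.25x) = 25, so x' = 193.
Then Pb = 85.25 − 0.25·193 = 37 and Ps = 668/17 + (2/17)·193 = 62.
Buyers' price falls by P* − Pb = 54 − 37 = 17; sellers' price rises by Ps − P* = 62 − 54 = 8.
So producers capture 8/25 = 0.32 of each unit of subsidy.

Producer share = 0.32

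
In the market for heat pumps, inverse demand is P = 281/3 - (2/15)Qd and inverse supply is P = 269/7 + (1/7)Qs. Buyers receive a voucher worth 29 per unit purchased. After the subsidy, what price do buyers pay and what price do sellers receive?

Buyers pay 53; sellers receive 82

Pre-subsidy: 281/3 - (2/15)Q = 269/7 + (1/7)Q gives Q* = 200 and P* = 67.
With the rebate, buyers effectively pay Pb = Ps − 29, where Ps is the price sellers receive.
On the curves, Pb = 281/3 - (2/15)Q and Ps = 269/7 + (1/7)Q; the wedge Ps − Pb = 29 gives 269/7 + (1/7)Q − (281/3 - (2/15)Q) = 29, so Q' = 305.
Then Pb = 281/3 − (2/15)·305 = 53 and Ps = 269/7 + (1/7)·305 = 82.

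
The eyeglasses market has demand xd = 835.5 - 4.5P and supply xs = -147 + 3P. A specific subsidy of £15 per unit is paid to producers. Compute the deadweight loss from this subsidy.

Pre-subsidy: 835.5 - 4.5P = -147 + 3P gives P* = 131, x* = 246.
With the subsidy, sellers receive Ps = Pb + 15 for each unit, where Pb is the price buyers pay.
Supply in terms of Pb becomes xs = -147 + 3(Pb + 15) = -102 + 3Pb. Setting this equal to demand: 835.5 - 4.5Pb = -102 + 3Pb, so Pb = 125.
Sellers receive Ps = 125 + 15 = 140; x' = 835.5 − 4.5·125 = 273.
The subsidy expands output by 273 − 246 = 27 past the efficient level; on those units the gap between marginal cost and willingness to pay runs from 0 up to 15.
DWL = ½ × 15 × 27 = 202.5.

Deadweight loss = £202.5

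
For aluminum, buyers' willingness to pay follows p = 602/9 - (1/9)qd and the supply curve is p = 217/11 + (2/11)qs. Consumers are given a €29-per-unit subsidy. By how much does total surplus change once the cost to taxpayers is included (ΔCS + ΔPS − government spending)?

Pre-subsidy: 602/9 - (1/9)q = 217/11 + (2/11)q gives q* = 161 and p* = 49.
With the rebate, buyers effectively pay pb = ps − 29, where ps is the price sellers receive.
On the curves, pb = 602/9 - (1/9)q and ps = 217/11 + (2/11)q; the wedge ps − pb = 29 gives 217/11 + (2/11)q − (602/9 - (1/9)q) = 29, so q' = 260.
Then pb = 602/9 − (1/9)·260 = 38 and ps = 217/11 + (2/11)·260 = 67.
ΔCS = ½(161 + 260)(49 − 38) = 2315.5; ΔPS = ½(161 + 260)(67 − 49) = 3789.
Government spending = 29 × 260 = 7540.
Net change = 2315.5 + 3789 − 7540 = -1435.5. The loss equals the DWL triangle ½·29·99.

Net change in total surplus = -€1435.5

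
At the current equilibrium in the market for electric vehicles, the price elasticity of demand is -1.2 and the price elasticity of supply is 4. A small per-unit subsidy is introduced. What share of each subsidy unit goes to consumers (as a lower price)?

For a small subsidy around the equilibrium, the benefit split depends on the relative slopes, which at a point are proportional to the elasticities.
Buyer share = εs/(εs + |εd|) = 4/(4 + 1.2) = 10/13; seller share = |εd|/(εs + |εd|) = 3/13.

Consumer share = 10/13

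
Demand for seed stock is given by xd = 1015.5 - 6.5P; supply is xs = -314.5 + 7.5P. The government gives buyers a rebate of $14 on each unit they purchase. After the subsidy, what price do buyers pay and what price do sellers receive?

Pre-subsidy: 1015.5 - 6.5P = -314.5 + 7.5P gives P* = 95, x* = 398.
With the rebate, buyers effectively pay Pb = Ps − 14, where Ps is the price sellers receive.
Demand in terms of Ps becomes xd = 1015.5 − 6.5(Ps − 14) = 1106.5 - 6.5Ps. Setting this equal to supply: 1106.5 - 6.5Ps = -314.5 + 7.5Ps, so Ps = 101.5.
Buyers pay Pb = 101.5 − 14 = 87.5; x' = -314.5 + 7.5·101.5 = 446.75.

Buyers pay $87.5; sellers receive $101.5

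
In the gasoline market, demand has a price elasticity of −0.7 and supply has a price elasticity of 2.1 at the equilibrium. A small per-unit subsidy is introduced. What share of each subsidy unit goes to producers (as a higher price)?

Producer share = 0.25

For a small subsidy around the equilibrium, the benefit split depends on the relative slopes, which at a point are proportional to the elasticities.
Buyer share = εs/(εs + |εd|) = 2.1/(2.1 + 0.7) = 0.75; seller share = |εd|/(εs + |εd|) = 0.25.
So producers capture 0.25 of the subsidy.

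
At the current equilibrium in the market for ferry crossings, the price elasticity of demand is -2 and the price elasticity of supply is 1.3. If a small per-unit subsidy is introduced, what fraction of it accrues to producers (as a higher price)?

For a small subsidy around the equilibrium, the benefit split depends on the relative slopes, which at a point are proportional to the elasticities.
Buyer share = εs/(εs + |εd|) = 1.3/(1.3 + 2) = 13/33; seller share = |εd|/(εs + |εd|) = 20/33.
So producers capture 20/33 of the subsidy.

Producer share = 20/33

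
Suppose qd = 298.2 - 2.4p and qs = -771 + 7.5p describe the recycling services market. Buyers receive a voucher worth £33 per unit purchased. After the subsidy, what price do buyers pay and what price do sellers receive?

Buyers pay £83; sellers receive £116

Pre-subsidy: 298.2 - 2.4p = -771 + 7.5p gives p* = 108, q* = 39.
With the rebate, buyers effectively pay pb = ps − 33, where ps is the price sellers receive.
Demand in terms of ps becomes qd = 298.2 − 2.4(ps − 33) = 377.4 - 2.4ps. Setting this equal to supply: 377.4 - 2.4ps = -771 + 7.5ps, so ps = 116.
Buyers pay pb = 116 − 33 = 83; q' = -771 + 7.5·116 = 99.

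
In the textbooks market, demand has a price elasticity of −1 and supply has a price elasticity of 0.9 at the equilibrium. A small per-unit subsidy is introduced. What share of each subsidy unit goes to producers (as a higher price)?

For a small subsidy around the equilibrium, the benefit split depends on the relative slopes, which at a point are proportional to the elasticities.
Buyer share = εs/(εs + |εd|) = 0.9/(0.9 + 1) = 9/19; seller share = |εd|/(εs + |εd|) = 10/19.
So producers capture 10/19 of the subsidy.

Producer share = 10/19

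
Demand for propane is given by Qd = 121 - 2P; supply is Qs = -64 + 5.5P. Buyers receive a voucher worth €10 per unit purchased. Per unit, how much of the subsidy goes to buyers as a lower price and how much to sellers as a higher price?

Buyers gain 22/3 per unit; sellers gain 8/3 per unit

Pre-subsidy: 121 - 2P = -64 + 5.5P gives P* = 74/3, Q* = 215/3.
With the rebate, buyers effectively pay Pb = Ps − 10, where Ps is the price sellers receive.
Demand in terms of Ps becomes Qd = 121 − 2(Ps − 10) = 141 - 2Ps. Setting this equal to supply: 141 - 2Ps = -64 + 5.5Ps, so Ps = 82/3.
Buyers pay Pb = 82/3 − 10 = 52/3; Q' = -64 + 5.5·(82/3) = 259/3.
Buyers' price falls by P* − Pb = 74/3 − 52/3 = 22/3; sellers' price rises by Ps − P* = 82/3 − 74/3 = 8/3.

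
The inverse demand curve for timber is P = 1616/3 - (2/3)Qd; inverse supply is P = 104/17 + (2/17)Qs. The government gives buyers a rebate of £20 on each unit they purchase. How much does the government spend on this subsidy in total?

Pre-subsidy: 1616/3 - (2/3)Q = 104/17 + (2/17)Q gives Q* = 679 and P* = 86.
With the rebate, buyers effectively pay Pb = Ps − 20, where Ps is the price sellers receive.
On the curves, Pb = 1616/3 - (2/3)Q and Ps = 104/17 + (2/17)Q; the wedge Ps − Pb = 20 gives 104/17 + (2/17)Q − (1616/3 - (2/3)Q) = 20, so Q' = 704.5.
Then Pb = 1616/3 − (2/3)·704.5 = 69 and Ps = 104/17 + (2/17)·704.5 = 89.
Government outlay = subsidy × quantity = 20 × 704.5 = 14090.

Government cost = £14090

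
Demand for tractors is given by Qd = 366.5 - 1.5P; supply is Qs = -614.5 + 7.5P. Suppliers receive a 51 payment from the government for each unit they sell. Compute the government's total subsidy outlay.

Government cost = 13604.25

Pre-subsidy: 366.5 - 1.5P = -614.5 + 7.5P gives P* = 109, Q* = 203.
With the subsidy, sellers receive Ps = Pb + 51 for each unit, where Pb is the price buyers pay.
Supply in terms of Pb becomes Qs = -614.5 + 7.5(Pb + 51) = -232 + 7.5Pb. Setting this equal to demand: 366.5 - 1.5Pb = -232 + 7.5Pb, so Pb = 66.5.
Sellers receive Ps = 66.5 + 51 = 117.5; Q' = 366.5 − 1.5·66.5 = 266.75.
Government outlay = subsidy × quantity = 51 × 266.75 = 13604.25.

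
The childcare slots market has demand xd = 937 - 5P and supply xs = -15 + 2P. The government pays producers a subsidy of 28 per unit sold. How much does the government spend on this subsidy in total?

Government cost = 8316

Pre-subsidy: 937 - 5P = -15 + 2P gives P* = 136, x* = 257.
With the subsidy, sellers receive Ps = Pb + 28 for each unit, where Pb is the price buyers pay.
Supply in terms of Pb becomes xs = -15 + 2(Pb + 28) = 41 + 2Pb. Setting this equal to demand: 937 - 5Pb = 41 + 2Pb, so Pb = 128.
Sellers receive Ps = 128 + 28 = 156; x' = 937 − 5·128 = 297.
Government outlay = subsidy × quantity = 28 × 297 = 8316.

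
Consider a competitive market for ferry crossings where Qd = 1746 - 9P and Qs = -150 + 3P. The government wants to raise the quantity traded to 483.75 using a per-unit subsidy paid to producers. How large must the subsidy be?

At Q = 483.75, invert demand for the buyer price: Pb = (1746 − 483.75)/9 = 140.25; invert supply for the seller price: Ps = (483.75 − (-150))/3 = 211.25.
The subsidy must fill the gap: s = Ps − Pb = 211.25 − 140.25 = 71.

Required subsidy s = 71 per unit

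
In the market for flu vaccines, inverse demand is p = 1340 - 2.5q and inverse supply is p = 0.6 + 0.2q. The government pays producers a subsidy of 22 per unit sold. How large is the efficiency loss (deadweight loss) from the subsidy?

Pre-subsidy: 1340 - 2.5q = 0.6 + 0.2q gives q* = 13394/27 and p* = 2695/27.
With the subsidy, sellers receive ps = pb + 22 for each unit, where pb is the price buyers pay.
On the curves, pb = 1340 - 2.5q and ps = 0.6 + 0.2q; the wedge ps − pb = 22 gives 0.6 + 0.2q − (1340 - 2.5q) = 22, so q' = 4538/9.
Then pb = 1340 − 2.5·(4538/9) = 715/9 and ps = 0.6 + 0.2·(4538/9) = 913/9.
The subsidy expands output by 4538/9 − 13394/27 = 220/27 past the efficient level; on those units the gap between marginal cost and willingness to pay runs from 0 up to 22.
DWL = ½ × 22 × 220/27 = 2420/27.

Deadweight loss = 2420/27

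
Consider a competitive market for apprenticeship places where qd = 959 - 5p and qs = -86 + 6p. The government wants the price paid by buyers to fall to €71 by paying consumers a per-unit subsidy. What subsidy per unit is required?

Required subsidy s = €44 per unit

At a buyer price of 71, quantity demanded is 959 − 5·71 = 604.
Sellers supply 604 only when they receive ps with -86 + 6·ps = 604, i.e. ps = 115.
s = ps − pb = 115 − 71 = 44.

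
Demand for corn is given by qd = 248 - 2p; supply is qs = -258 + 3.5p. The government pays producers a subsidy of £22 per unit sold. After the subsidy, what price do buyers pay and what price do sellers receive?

Buyers pay £78; sellers receive £100

Pre-subsidy: 248 - 2p = -258 + 3.5p gives p* = 92, q* = 64.
With the subsidy, sellers receive ps = pb + 22 for each unit, where pb is the price buyers pay.
Supply in terms of pb becomes qs = -258 + 3.5(pb + 22) = -181 + 3.5pb. Setting this equal to demand: 248 - 2pb = -181 + 3.5pb, so pb = 78.
Sellers receive ps = 78 + 22 = 100; q' = 248 − 2·78 = 92.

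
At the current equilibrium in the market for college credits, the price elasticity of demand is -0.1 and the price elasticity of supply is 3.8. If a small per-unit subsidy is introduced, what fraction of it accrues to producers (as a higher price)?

For a small subsidy around the equilibrium, the benefit split depends on the relative slopes, which at a point are proportional to the elasticities.
Buyer share = εs/(εs + |εd|) = 3.8/(3.8 + 0.1) = 38/39; seller share = |εd|/(εs + |εd|) = 1/39.
So producers capture 1/39 of the subsidy.

Producer share = 1/39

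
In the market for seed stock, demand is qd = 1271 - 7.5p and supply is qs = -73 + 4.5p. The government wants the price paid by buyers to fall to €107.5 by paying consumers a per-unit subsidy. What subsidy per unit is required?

Required subsidy s = €12 per unit

At a buyer price of 107.5, quantity demanded is 1271 − 7.5·107.5 = 464.75.
Sellers supply 464.75 only when they receive ps with -73 + 4.5·ps = 464.75, i.e. ps = 119.5.
s = ps − pb = 119.5 − 107.5 = 12.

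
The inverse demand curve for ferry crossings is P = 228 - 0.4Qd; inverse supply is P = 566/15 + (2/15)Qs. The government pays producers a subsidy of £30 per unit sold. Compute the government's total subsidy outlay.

Government cost = £12390

Pre-subsidy: 228 - 0.4Q = 566/15 + (2/15)Q gives Q* = 356.75 and P* = 85.3.
With the subsidy, sellers receive Ps = Pb + 30 for each unit, where Pb is the price buyers pay.
On the curves, Pb = 228 - 0.4Q and Ps = 566/15 + (2/15)Q; the wedge Ps − Pb = 30 gives 566/15 + (2/15)Q − (228 - 0.4Q) = 30, so Q' = 413.
Then Pb = 228 − 0.4·413 = 62.8 and Ps = 566/15 + (2/15)·413 = 92.8.
Government outlay = subsidy × quantity = 30 × 413 = 12390.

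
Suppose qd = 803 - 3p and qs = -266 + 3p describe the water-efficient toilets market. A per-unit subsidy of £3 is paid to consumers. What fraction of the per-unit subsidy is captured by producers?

Producer share = 0.5

Pre-subsidy: 803 - 3p = -266 + 3p gives p* = 1069/6, q* = 268.5.
With the rebate, buyers effectively pay pb = ps − 3, where ps is the price sellers receive.
Demand in terms of ps becomes qd = 803 − 3(ps − 3) = 812 - 3ps. Setting this equal to supply: 812 - 3ps = -266 + 3ps, so ps = 539/3.
Buyers pay pb = 539/3 − 3 = 530/3; q' = -266 + 3·(539/3) = 273.
Buyers' price falls by p* − pb = 1069/6 − 530/3 = 1.5; sellers' price rises by ps − p* = 539/3 − 1069/6 = 1.5.
So producers capture 1.5/3 = 0.5 of each unit of subsidy.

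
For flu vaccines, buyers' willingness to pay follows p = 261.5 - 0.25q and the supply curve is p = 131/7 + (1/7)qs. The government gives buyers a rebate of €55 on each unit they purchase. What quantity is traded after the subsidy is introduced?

q' = 758

Pre-subsidy: 261.5 - 0.25q = 131/7 + (1/7)q gives q* = 618 and p* = 107.
With the rebate, buyers effectively pay pb = ps − 55, where ps is the price sellers receive.
On the curves, pb = 261.5 - 0.25q and ps = 131/7 + (1/7)q; the wedge ps − pb = 55 gives 131/7 + (1/7)q − (261.5 - 0.25q) = 55, so q' = 758.
Then pb = 261.5 − 0.25·758 = 72 and ps = 131/7 + (1/7)·758 = 127.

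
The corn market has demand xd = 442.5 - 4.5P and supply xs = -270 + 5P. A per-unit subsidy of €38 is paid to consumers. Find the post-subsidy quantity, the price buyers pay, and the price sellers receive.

Pre-subsidy: 442.5 - 4.5P = -270 + 5P gives P* = 75, x* = 105.
With the rebate, buyers effectively pay Pb = Ps − 38, where Ps is the price sellers receive.
Demand in terms of Ps becomes xd = 442.5 − 4.5(Ps − 38) = 613.5 - 4.5Ps. Setting this equal to supply: 613.5 - 4.5Ps = -270 + 5Ps, so Ps = 93.
Buyers pay Pb = 93 − 38 = 55; x' = -270 + 5·93 = 195.

x' = 195; buyers pay €55; sellers receive €93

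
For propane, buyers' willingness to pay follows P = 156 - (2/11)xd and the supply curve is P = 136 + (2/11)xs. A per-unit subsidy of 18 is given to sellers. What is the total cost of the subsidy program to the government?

Government cost = 1881

Pre-subsidy: 156 - (2/11)x = 136 + (2/11)x gives x* = 55 and P* = 146.
With the subsidy, sellers receive Ps = Pb + 18 for each unit, where Pb is the price buyers pay.
On the curves, Pb = 156 - (2/11)x and Ps = 136 + (2/11)x; the wedge Ps − Pb = 18 gives 136 + (2/11)x − (156 - (2/11)x) = 18, so x' = 104.5.
Then Pb = 156 − (2/11)·104.5 = 137 and Ps = 136 + (2/11)·104.5 = 155.
Government outlay = subsidy × quantity = 18 × 104.5 = 1881.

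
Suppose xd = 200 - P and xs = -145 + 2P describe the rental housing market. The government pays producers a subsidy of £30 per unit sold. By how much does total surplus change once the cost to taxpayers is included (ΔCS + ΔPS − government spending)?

Net change in total surplus = -£300

Pre-subsidy: 200 - P = -145 + 2P gives P* = 115, x* = 85.
With the subsidy, sellers receive Ps = Pb + 30 for each unit, where Pb is the price buyers pay.
Supply in terms of Pb becomes xs = -145 + 2(Pb + 30) = -85 + 2Pb. Setting this equal to demand: 200 - Pb = -85 + 2Pb, so Pb = 95.
Sellers receive Ps = 95 + 30 = 125; x' = 200 − 1·95 = 105.
ΔCS = ½(85 + 105)(115 − 95) = 1900; ΔPS = ½(85 + 105)(125 − 115) = 950.
Government spending = 30 × 105 = 3150.
Net change = 1900 + 950 − 3150 = -300. The loss equals the DWL triangle ½·30·20.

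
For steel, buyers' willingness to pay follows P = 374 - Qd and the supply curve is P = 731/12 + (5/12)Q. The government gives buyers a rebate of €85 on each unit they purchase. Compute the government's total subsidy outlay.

Government cost = €23885

Pre-subsidy: 374 - Q = 731/12 + (5/12)Q gives Q* = 221 and P* = 153.
With the rebate, buyers effectively pay Pb = Ps − 85, where Ps is the price sellers receive.
On the curves, Pb = 374 - Q and Ps = 731/12 + (5/12)Q; the wedge Ps − Pb = 85 gives 731/12 + (5/12)Q − (374 - Q) = 85, so Q' = 281.
Then Pb = 374 − 1·281 = 93 and Ps = 731/12 + (5/12)·281 = 178.
Government outlay = subsidy × quantity = 85 × 281 = 23885.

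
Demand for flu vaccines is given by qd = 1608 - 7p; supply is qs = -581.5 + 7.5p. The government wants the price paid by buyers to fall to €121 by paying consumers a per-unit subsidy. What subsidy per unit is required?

Required subsidy s = €58 per unit

At a buyer price of 121, quantity demanded is 1608 − 7·121 = 761.
Sellers supply 761 only when they receive ps with -581.5 + 7.5·ps = 761, i.e. ps = 179.
s = ps − pb = 179 − 121 = 58.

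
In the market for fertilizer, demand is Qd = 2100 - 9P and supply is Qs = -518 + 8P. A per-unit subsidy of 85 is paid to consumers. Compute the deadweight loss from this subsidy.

Pre-subsidy: 2100 - 9P = -518 + 8P gives P* = 154, Q* = 714.
With the rebate, buyers effectively pay Pb = Ps − 85, where Ps is the price sellers receive.
Demand in terms of Ps becomes Qd = 2100 − 9(Ps − 85) = 2865 - 9Ps. Setting this equal to supply: 2865 - 9Ps = -518 + 8Ps, so Ps = 199.
Buyers pay Pb = 199 − 85 = 114; Q' = -518 + 8·199 = 1074.
The subsidy expands output by 1074 − 714 = 360 past the efficient level; on those units the gap between marginal cost and willingness to pay runs from 0 up to 85.
DWL = ½ × 85 × 360 = 15300.

Deadweight loss = 15300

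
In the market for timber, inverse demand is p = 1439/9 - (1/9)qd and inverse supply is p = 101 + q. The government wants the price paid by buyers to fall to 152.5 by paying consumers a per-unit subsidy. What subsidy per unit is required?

At a buyer price of 152.5, quantity demanded is 1439 − 9·152.5 = 66.5.
Sellers supply 66.5 only when they receive ps = 101 + 1·66.5 = 167.5.
s = ps − pb = 167.5 − 152.5 = 15.

Required subsidy s = 15 per unit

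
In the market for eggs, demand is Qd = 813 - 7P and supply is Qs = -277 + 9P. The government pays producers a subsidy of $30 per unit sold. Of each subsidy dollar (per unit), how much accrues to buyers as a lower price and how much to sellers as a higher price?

Buyers gain $16.875 per unit; sellers gain $13.125 per unit

Pre-subsidy: 813 - 7P = -277 + 9P gives P* = 68.125, Q* = 336.125.
With the subsidy, sellers receive Ps = Pb + 30 for each unit, where Pb is the price buyers pay.
Supply in terms of Pb becomes Qs = -277 + 9(Pb + 30) = -7 + 9Pb. Setting this equal to demand: 813 - 7Pb = -7 + 9Pb, so Pb = 51.25.
Sellers receive Ps = 51.25 + 30 = 81.25; Q' = 813 − 7·51.25 = 454.25.
Buyers' price falls by P* − Pb = 68.125 − 51.25 = 16.875; sellers' price rises by Ps − P* = 81.25 − 68.125 = 13.125.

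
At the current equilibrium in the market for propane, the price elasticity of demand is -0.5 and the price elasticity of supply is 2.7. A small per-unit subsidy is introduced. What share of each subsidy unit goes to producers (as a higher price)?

For a small subsidy around the equilibrium, the benefit split depends on the relative slopes, which at a point are proportional to the elasticities.
Buyer share = εs/(εs + |εd|) = 2.7/(2.7 + 0.5) = 0.84375; seller share = |εd|/(εs + |εd|) = 0.15625.
So producers capture 0.15625 of the subsidy.

Producer share = 0.15625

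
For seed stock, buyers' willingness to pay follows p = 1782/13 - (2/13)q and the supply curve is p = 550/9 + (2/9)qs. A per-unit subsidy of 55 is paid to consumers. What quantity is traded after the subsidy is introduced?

q' = 348.25

Pre-subsidy: 1782/13 - (2/13)q = 550/9 + (2/9)q gives q* = 202 and p* = 106.
With the rebate, buyers effectively pay pb = ps − 55, where ps is the price sellers receive.
On the curves, pb = 1782/13 - (2/13)q and ps = 550/9 + (2/9)q; the wedge ps − pb = 55 gives 550/9 + (2/9)q − (1782/13 - (2/13)q) = 55, so q' = 348.25.
Then pb = 1782/13 − (2/13)·348.25 = 83.5 and ps = 550/9 + (2/9)·348.25 = 138.5.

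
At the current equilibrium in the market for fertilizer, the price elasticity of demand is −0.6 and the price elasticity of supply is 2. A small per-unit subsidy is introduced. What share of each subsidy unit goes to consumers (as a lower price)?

For a small subsidy around the equilibrium, the benefit split depends on the relative slopes, which at a point are proportional to the elasticities.
Buyer share = εs/(εs + |εd|) = 2/(2 + 0.6) = 10/13; seller share = |εd|/(εs + |εd|) = 3/13.

Consumer share = 10/13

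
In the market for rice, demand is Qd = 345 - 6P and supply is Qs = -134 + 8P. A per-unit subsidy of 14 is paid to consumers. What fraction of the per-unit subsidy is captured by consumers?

Pre-subsidy: 345 - 6P = -134 + 8P gives P* = 479/14, Q* = 978/7.
With the rebate, buyers effectively pay Pb = Ps − 14, where Ps is the price sellers receive.
Demand in terms of Ps becomes Qd = 345 − 6(Ps − 14) = 429 - 6Ps. Setting this equal to supply: 429 - 6Ps = -134 + 8Ps, so Ps = 563/14.
Buyers pay Pb = 563/14 − 14 = 367/14; Q' = -134 + 8·(563/14) = 1314/7.
Buyers' price falls by P* − Pb = 479/14 − 367/14 = 8; sellers' price rises by Ps − P* = 563/14 − 479/14 = 6.
So consumers capture 8/14 = 4/7 of each unit of subsidy.

Consumer share = 4/7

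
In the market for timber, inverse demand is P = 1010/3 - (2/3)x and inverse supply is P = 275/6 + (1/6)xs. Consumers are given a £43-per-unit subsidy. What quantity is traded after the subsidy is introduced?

Pre-subsidy: 1010/3 - (2/3)x = 275/6 + (1/6)x gives x* = 349 and P* = 104.
With the rebate, buyers effectively pay Pb = Ps − 43, where Ps is the price sellers receive.
On the curves, Pb = 1010/3 - (2/3)x and Ps = 275/6 + (1/6)x; the wedge Ps − Pb = 43 gives 275/6 + (1/6)x − (1010/3 - (2/3)x) = 43, so x' = 400.6.
Then Pb = 1010/3 − (2/3)·400.6 = 69.6 and Ps = 275/6 + (1/6)·400.6 = 112.6.

x' = 400.6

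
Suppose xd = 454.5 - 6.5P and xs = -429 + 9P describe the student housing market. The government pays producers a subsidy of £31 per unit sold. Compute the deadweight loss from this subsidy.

Deadweight loss = £1813.5

Pre-subsidy: 454.5 - 6.5P = -429 + 9P gives P* = 57, x* = 84.
With the subsidy, sellers receive Ps = Pb + 31 for each unit, where Pb is the price buyers pay.
Supply in terms of Pb becomes xs = -429 + 9(Pb + 31) = -150 + 9Pb. Setting this equal to demand: 454.5 - 6.5Pb = -150 + 9Pb, so Pb = 39.
Sellers receive Ps = 39 + 31 = 70; x' = 454.5 − 6.5·39 = 201.
The subsidy expands output by 201 − 84 = 117 past the efficient level; on those units the gap between marginal cost and willingness to pay runs from 0 up to 31.
DWL = ½ × 31 × 117 = 1813.5.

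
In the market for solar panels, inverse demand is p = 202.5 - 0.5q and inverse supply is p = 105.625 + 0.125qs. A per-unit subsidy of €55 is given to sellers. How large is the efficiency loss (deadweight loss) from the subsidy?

Deadweight loss = €2420

Pre-subsidy: 202.5 - 0.5q = 105.625 + 0.125q gives q* = 155 and p* = 125.
With the subsidy, sellers receive ps = pb + 55 for each unit, where pb is the price buyers pay.
On the curves, pb = 202.5 - 0.5q and ps = 105.625 + 0.125q; the wedge ps − pb = 55 gives 105.625 + 0.125q − (202.5 - 0.5q) = 55, so q' = 243.
Then pb = 202.5 − 0.5·243 = 81 and ps = 105.625 + 0.125·243 = 136.
The subsidy expands output by 243 − 155 = 88 past the efficient level; on those units the gap between marginal cost and willingness to pay runs from 0 up to 55.
DWL = ½ × 55 × 88 = 2420.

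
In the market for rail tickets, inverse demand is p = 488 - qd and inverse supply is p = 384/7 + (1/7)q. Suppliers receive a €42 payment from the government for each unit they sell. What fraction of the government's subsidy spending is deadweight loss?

Pre-subsidy: 488 - q = 384/7 + (1/7)q gives q* = 379 and p* = 109.
With the subsidy, sellers receive ps = pb + 42 for each unit, where pb is the price buyers pay.
On the curves, pb = 488 - q and ps = 384/7 + (1/7)q; the wedge ps − pb = 42 gives 384/7 + (1/7)q − (488 - q) = 42, so q' = 415.75.
Then pb = 488 − 1·415.75 = 72.25 and ps = 384/7 + (1/7)·415.75 = 114.25.
ΔCS = ½(379 + 415.75)(109 − 72.25) = 14603.53125; ΔPS = ½(379 + 415.75)(114.25 − 109) = 2086.21875.
Government spending = 42 × 415.75 = 17461.5.
DWL = ½ × 42 × (415.75 − 379) = 771.75; fraction = 771.75 / 17461.5 = 147/3326.

DWL / government spending = 147/3326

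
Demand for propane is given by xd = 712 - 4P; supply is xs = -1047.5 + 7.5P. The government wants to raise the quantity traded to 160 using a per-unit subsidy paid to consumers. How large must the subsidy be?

Required subsidy s = 23 per unit

At x = 160, invert demand for the buyer price: Pb = (712 − 160)/4 = 138; invert supply for the seller price: Ps = (160 − (-1047.5))/7.5 = 161.
The subsidy must fill the gap: s = Ps − Pb = 161 − 138 = 23.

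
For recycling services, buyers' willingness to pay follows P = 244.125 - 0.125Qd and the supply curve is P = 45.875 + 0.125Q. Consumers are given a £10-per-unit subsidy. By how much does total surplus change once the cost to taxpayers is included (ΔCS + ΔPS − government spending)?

Net change in total surplus = -£200

Pre-subsidy: 244.125 - 0.125Q = 45.875 + 0.125Q gives Q* = 793 and P* = 145.
With the rebate, buyers effectively pay Pb = Ps − 10, where Ps is the price sellers receive.
On the curves, Pb = 244.125 - 0.125Q and Ps = 45.875 + 0.125Q; the wedge Ps − Pb = 10 gives 45.875 + 0.125Q − (244.125 - 0.125Q) = 10, so Q' = 833.
Then Pb = 244.125 − 0.125·833 = 140 and Ps = 45.875 + 0.125·833 = 150.
ΔCS = ½(793 + 833)(145 − 140) = 4065; ΔPS = ½(793 + 833)(150 − 145) = 4065.
Government spending = 10 × 833 = 8330.
Net change = 4065 + 4065 − 8330 = -200. The loss equals the DWL triangle ½·10·40.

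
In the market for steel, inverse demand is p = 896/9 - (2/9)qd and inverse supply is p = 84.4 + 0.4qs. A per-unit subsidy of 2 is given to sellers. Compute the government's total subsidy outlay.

Government cost = 386/7

Pre-subsidy: 896/9 - (2/9)q = 84.4 + 0.4q gives q* = 341/14 and p* = 659/7.
With the subsidy, sellers receive ps = pb + 2 for each unit, where pb is the price buyers pay.
On the curves, pb = 896/9 - (2/9)q and ps = 84.4 + 0.4q; the wedge ps − pb = 2 gives 84.4 + 0.4q − (896/9 - (2/9)q) = 2, so q' = 193/7.
Then pb = 896/9 − (2/9)·(193/7) = 654/7 and ps = 84.4 + 0.4·(193/7) = 668/7.
Government outlay = subsidy × quantity = 2 × 193/7 = 386/7.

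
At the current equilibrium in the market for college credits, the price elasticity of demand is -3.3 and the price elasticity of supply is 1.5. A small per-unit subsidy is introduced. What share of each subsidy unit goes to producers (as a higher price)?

For a small subsidy around the equilibrium, the benefit split depends on the relative slopes, which at a point are proportional to the elasticities.
Buyer share = εs/(εs + |εd|) = 1.5/(1.5 + 3.3) = 0.3125; seller share = |εd|/(εs + |εd|) = 0.6875.
So producers capture 0.6875 of the subsidy.

Producer share = 0.6875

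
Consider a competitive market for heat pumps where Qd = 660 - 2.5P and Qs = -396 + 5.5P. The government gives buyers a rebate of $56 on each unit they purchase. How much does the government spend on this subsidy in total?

Pre-subsidy: 660 - 2.5P = -396 + 5.5P gives P* = 132, Q* = 330.
With the rebate, buyers effectively pay Pb = Ps − 56, where Ps is the price sellers receive.
Demand in terms of Ps becomes Qd = 660 − 2.5(Ps − 56) = 800 - 2.5Ps. Setting this equal to supply: 800 - 2.5Ps = -396 + 5.5Ps, so Ps = 149.5.
Buyers pay Pb = 149.5 − 56 = 93.5; Q' = -396 + 5.5·149.5 = 426.25.
Government outlay = subsidy × quantity = 56 × 426.25 = 23870.

Government cost = $23870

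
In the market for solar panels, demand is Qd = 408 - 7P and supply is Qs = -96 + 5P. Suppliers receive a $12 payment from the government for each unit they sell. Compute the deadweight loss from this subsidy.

Deadweight loss = $210

Pre-subsidy: 408 - 7P = -96 + 5P gives P* = 42, Q* = 114.
With the subsidy, sellers receive Ps = Pb + 12 for each unit, where Pb is the price buyers pay.
Supply in terms of Pb becomes Qs = -96 + 5(Pb + 12) = -36 + 5Pb. Setting this equal to demand: 408 - 7Pb = -36 + 5Pb, so Pb = 37.
Sellers receive Ps = 37 + 12 = 49; Q' = 408 − 7·37 = 149.
The subsidy expands output by 149 − 114 = 35 past the efficient level; on those units the gap between marginal cost and willingness to pay runs from 0 up to 12.
DWL = ½ × 12 × 35 = 210.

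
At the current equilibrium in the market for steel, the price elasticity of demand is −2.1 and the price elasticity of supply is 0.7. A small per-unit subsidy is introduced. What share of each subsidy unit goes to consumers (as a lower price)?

For a small subsidy around the equilibrium, the benefit split depends on the relative slopes, which at a point are proportional to the elasticities.
Buyer share = εs/(εs + |εd|) = 0.7/(0.7 + 2.1) = 0.25; seller share = |εd|/(εs + |εd|) = 0.75.

Consumer share = 0.25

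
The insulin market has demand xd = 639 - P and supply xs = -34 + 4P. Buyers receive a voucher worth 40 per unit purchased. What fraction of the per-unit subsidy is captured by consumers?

Consumer share = 0.8

Pre-subsidy: 639 - P = -34 + 4P gives P* = 134.6, x* = 504.4.
With the rebate, buyers effectively pay Pb = Ps − 40, where Ps is the price sellers receive.
Demand in terms of Ps becomes xd = 639 − 1(Ps − 40) = 679 - Ps. Setting this equal to supply: 679 - Ps = -34 + 4Ps, so Ps = 142.6.
Buyers pay Pb = 142.6 − 40 = 102.6; x' = -34 + 4·142.6 = 536.4.
Buyers' price falls by P* − Pb = 134.6 − 102.6 = 32; sellers' price rises by Ps − P* = 142.6 − 134.6 = 8.
So consumers capture 32/40 = 0.8 of each unit of subsidy.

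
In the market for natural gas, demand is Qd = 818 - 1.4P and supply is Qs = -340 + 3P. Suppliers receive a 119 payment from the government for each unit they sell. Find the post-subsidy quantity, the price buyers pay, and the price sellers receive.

Q' = 12389/22; buyers pay 4005/22; sellers receive 6623/22

Pre-subsidy: 818 - 1.4P = -340 + 3P gives P* = 2895/11, Q* = 4945/11.
With the subsidy, sellers receive Ps = Pb + 119 for each unit, where Pb is the price buyers pay.
Supply in terms of Pb becomes Qs = -340 + 3(Pb + 119) = 17 + 3Pb. Setting this equal to demand: 818 - 1.4Pb = 17 + 3Pb, so Pb = 4005/22.
Sellers receive Ps = 4005/22 + 119 = 6623/22; Q' = 818 − 1.4·(4005/22) = 12389/22.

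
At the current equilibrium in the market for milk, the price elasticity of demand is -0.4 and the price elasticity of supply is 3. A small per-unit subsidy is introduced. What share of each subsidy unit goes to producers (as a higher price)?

For a small subsidy around the equilibrium, the benefit split depends on the relative slopes, which at a point are proportional to the elasticities.
Buyer share = εs/(εs + |εd|) = 3/(3 + 0.4) = 15/17; seller share = |εd|/(εs + |εd|) = 2/17.
So producers capture 2/17 of the subsidy.

Producer share = 2/17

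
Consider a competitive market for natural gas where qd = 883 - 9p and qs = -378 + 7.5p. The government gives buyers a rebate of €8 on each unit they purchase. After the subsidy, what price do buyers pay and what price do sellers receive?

Buyers pay 2402/33; sellers receive 2666/33

Pre-subsidy: 883 - 9p = -378 + 7.5p gives p* = 2522/33, q* = 2147/11.
With the rebate, buyers effectively pay pb = ps − 8, where ps is the price sellers receive.
Demand in terms of ps becomes qd = 883 − 9(ps − 8) = 955 - 9ps. Setting this equal to supply: 955 - 9ps = -378 + 7.5ps, so ps = 2666/33.
Buyers pay pb = 2666/33 − 8 = 2402/33; q' = -378 + 7.5·(2666/33) = 2507/11.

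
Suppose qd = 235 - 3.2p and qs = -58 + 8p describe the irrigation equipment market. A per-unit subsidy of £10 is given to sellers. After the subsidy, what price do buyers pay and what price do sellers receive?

Buyers pay 1065/56; sellers receive 1625/56

Pre-subsidy: 235 - 3.2p = -58 + 8p gives p* = 1465/56, q* = 1059/7.
With the subsidy, sellers receive ps = pb + 10 for each unit, where pb is the price buyers pay.
Supply in terms of pb becomes qs = -58 + 8(pb + 10) = 22 + 8pb. Setting this equal to demand: 235 - 3.2pb = 22 + 8pb, so pb = 1065/56.
Sellers receive ps = 1065/56 + 10 = 1625/56; q' = 235 − 3.2·(1065/56) = 1219/7.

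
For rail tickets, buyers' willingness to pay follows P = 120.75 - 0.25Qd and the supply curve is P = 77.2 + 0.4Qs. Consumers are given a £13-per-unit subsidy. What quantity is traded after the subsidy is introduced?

Q' = 87

Pre-subsidy: 120.75 - 0.25Q = 77.2 + 0.4Q gives Q* = 67 and P* = 104.
With the rebate, buyers effectively pay Pb = Ps − 13, where Ps is the price sellers receive.
On the curves, Pb = 120.75 - 0.25Q and Ps = 77.2 + 0.4Q; the wedge Ps − Pb = 13 gives 77.2 + 0.4Q − (120.75 - 0.25Q) = 13, so Q' = 87.
Then Pb = 120.75 − 0.25·87 = 99 and Ps = 77.2 + 0.4·87 = 112.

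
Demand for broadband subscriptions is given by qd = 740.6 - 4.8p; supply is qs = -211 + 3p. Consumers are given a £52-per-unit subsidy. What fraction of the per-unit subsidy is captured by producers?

Pre-subsidy: 740.6 - 4.8p = -211 + 3p gives p* = 122, q* = 155.
With the rebate, buyers effectively pay pb = ps − 52, where ps is the price sellers receive.
Demand in terms of ps becomes qd = 740.6 − 4.8(ps − 52) = 990.2 - 4.8ps. Setting this equal to supply: 990.2 - 4.8ps = -211 + 3ps, so ps = 154.
Buyers pay pb = 154 − 52 = 102; q' = -211 + 3·154 = 251.
Buyers' price falls by p* − pb = 122 − 102 = 20; sellers' price rises by ps − p* = 154 − 122 = 32.
So producers capture 32/52 = 8/13 of each unit of subsidy.

Producer share = 8/13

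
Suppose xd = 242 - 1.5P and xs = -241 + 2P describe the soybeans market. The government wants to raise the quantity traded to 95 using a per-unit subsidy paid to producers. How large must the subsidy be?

Required subsidy s = 70 per unit

At x = 95, invert demand for the buyer price: Pb = (242 − 95)/1.5 = 98; invert supply for the seller price: Ps = (95 − (-241))/2 = 168.
The subsidy must fill the gap: s = Ps − Pb = 168 − 98 = 70.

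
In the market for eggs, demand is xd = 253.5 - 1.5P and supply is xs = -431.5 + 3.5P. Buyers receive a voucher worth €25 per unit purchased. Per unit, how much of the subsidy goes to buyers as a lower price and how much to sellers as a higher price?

Buyers gain €17.5 per unit; sellers gain €7.5 per unit

Pre-subsidy: 253.5 - 1.5P = -431.5 + 3.5P gives P* = 137, x* = 48.
With the rebate, buyers effectively pay Pb = Ps − 25, where Ps is the price sellers receive.
Demand in terms of Ps becomes xd = 253.5 − 1.5(Ps − 25) = 291 - 1.5Ps. Setting this equal to supply: 291 - 1.5Ps = -431.5 + 3.5Ps, so Ps = 144.5.
Buyers pay Pb = 144.5 − 25 = 119.5; x' = -431.5 + 3.5·144.5 = 74.25.
Buyers' price falls by P* − Pb = 137 − 119.5 = 17.5; sellers' price rises by Ps − P* = 144.5 − 137 = 7.5.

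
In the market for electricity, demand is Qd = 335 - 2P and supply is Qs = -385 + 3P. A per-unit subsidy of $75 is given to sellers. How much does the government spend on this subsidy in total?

Government cost = $10275

Pre-subsidy: 335 - 2P = -385 + 3P gives P* = 144, Q* = 47.
With the subsidy, sellers receive Ps = Pb + 75 for each unit, where Pb is the price buyers pay.
Supply in terms of Pb becomes Qs = -385 + 3(Pb + 75) = -160 + 3Pb. Setting this equal to demand: 335 - 2Pb = -160 + 3Pb, so Pb = 99.
Sellers receive Ps = 99 + 75 = 174; Q' = 335 − 2·99 = 137.
Government outlay = subsidy × quantity = 75 × 137 = 10275.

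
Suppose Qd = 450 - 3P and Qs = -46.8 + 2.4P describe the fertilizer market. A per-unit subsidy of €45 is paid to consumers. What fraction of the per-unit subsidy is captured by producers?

Producer share = 5/9

Pre-subsidy: 450 - 3P = -46.8 + 2.4P gives P* = 92, Q* = 174.
With the rebate, buyers effectively pay Pb = Ps − 45, where Ps is the price sellers receive.
Demand in terms of Ps becomes Qd = 450 − 3(Ps − 45) = 585 - 3Ps. Setting this equal to supply: 585 - 3Ps = -46.8 + 2.4Ps, so Ps = 117.
Buyers pay Pb = 117 − 45 = 72; Q' = -46.8 + 2.4·117 = 234.
Buyers' price falls by P* − Pb = 92 − 72 = 20; sellers' price rises by Ps − P* = 117 − 92 = 25.
So producers capture 25/45 = 5/9 of each unit of subsidy.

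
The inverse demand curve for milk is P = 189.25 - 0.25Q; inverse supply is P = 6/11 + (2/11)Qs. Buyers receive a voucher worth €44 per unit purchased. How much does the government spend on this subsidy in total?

Pre-subsidy: 189.25 - 0.25Q = 6/11 + (2/11)Q gives Q* = 437 and P* = 80.
With the rebate, buyers effectively pay Pb = Ps − 44, where Ps is the price sellers receive.
On the curves, Pb = 189.25 - 0.25Q and Ps = 6/11 + (2/11)Q; the wedge Ps − Pb = 44 gives 6/11 + (2/11)Q − (189.25 - 0.25Q) = 44, so Q' = 10239/19.
Then Pb = 189.25 − 0.25·(10239/19) = 1036/19 and Ps = 6/11 + (2/11)·(10239/19) = 1872/19.
Government outlay = subsidy × quantity = 44 × 10239/19 = 450516/19.

Government cost = 450516/19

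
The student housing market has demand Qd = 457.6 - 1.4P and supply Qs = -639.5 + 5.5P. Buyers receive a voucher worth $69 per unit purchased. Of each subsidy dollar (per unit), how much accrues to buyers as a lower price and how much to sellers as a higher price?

Buyers gain $55 per unit; sellers gain $14 per unit

Pre-subsidy: 457.6 - 1.4P = -639.5 + 5.5P gives P* = 159, Q* = 235.
With the rebate, buyers effectively pay Pb = Ps − 69, where Ps is the price sellers receive.
Demand in terms of Ps becomes Qd = 457.6 − 1.4(Ps − 69) = 554.2 - 1.4Ps. Setting this equal to supply: 554.2 - 1.4Ps = -639.5 + 5.5Ps, so Ps = 173.
Buyers pay Pb = 173 − 69 = 104; Q' = -639.5 + 5.5·173 = 312.
Buyers' price falls by P* − Pb = 159 − 104 = 55; sellers' price rises by Ps − P* = 173 − 159 = 14.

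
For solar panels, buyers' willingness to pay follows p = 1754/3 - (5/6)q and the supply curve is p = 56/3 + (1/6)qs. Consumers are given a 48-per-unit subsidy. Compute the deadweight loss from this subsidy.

Pre-subsidy: 1754/3 - (5/6)q = 56/3 + (1/6)q gives q* = 566 and p* = 113.
With the rebate, buyers effectively pay pb = ps − 48, where ps is the price sellers receive.
On the curves, pb = 1754/3 - (5/6)q and ps = 56/3 + (1/6)q; the wedge ps − pb = 48 gives 56/3 + (1/6)q − (1754/3 - (5/6)q) = 48, so q' = 614.
Then pb = 1754/3 − (5/6)·614 = 73 and ps = 56/3 + (1/6)·614 = 121.
The subsidy expands output by 614 − 566 = 48 past the efficient level; on those units the gap between marginal cost and willingness to pay runs from 0 up to 48.
DWL = ½ × 48 × 48 = 1152.

Deadweight loss = 1152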